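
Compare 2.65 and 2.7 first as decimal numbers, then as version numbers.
As decimals: 2.65 < 2.7. As versions: v2.65 > v2.7 (minor version 65 > 7).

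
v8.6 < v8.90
True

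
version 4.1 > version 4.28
False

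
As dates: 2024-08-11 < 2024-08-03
False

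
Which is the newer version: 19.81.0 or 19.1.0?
19.81.0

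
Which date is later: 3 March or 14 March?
14 March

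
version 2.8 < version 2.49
True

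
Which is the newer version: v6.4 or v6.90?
v6.90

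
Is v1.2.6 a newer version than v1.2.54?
No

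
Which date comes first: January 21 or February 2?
January 21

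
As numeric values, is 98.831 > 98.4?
True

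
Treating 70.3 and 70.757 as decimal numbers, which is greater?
70.757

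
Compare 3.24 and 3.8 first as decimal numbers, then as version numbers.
As decimals: 3.24 < 3.8. As versions: v3.24 > v3.8 (minor version 24 > 8).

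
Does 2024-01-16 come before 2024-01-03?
No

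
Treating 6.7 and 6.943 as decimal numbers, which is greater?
6.943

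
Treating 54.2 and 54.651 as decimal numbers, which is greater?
54.651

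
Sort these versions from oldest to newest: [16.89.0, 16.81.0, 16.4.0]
[16.4.0, 16.81.0, 16.89.0]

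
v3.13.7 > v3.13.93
False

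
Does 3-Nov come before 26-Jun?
No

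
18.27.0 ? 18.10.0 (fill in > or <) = >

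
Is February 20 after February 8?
Yes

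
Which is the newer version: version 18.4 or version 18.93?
version 18.93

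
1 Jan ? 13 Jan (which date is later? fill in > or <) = <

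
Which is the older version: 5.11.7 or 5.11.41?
5.11.7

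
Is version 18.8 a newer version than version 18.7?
Yes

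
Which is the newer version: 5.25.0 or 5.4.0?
5.25.0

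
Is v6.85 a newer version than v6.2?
Yes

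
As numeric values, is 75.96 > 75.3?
True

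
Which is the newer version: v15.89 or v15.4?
v15.89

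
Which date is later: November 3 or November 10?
November 10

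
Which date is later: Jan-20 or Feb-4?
Feb-4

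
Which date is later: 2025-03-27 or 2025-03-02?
2025-03-27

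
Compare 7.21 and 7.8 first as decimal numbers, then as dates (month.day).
As decimals: 7.21 < 7.8. As dates: 7/21 is later than 7/8 (day 21 > day 8).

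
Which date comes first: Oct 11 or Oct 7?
Oct 7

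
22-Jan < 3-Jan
False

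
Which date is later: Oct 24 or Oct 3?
Oct 24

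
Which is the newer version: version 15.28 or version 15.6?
version 15.28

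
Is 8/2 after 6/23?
Yes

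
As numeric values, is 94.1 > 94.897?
False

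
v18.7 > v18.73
False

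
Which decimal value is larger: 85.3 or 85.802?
85.802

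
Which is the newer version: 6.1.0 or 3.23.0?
6.1.0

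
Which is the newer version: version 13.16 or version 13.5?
version 13.16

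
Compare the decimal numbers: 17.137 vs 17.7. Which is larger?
17.7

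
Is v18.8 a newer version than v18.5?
Yes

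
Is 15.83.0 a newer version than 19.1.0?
No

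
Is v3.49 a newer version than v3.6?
Yes. Version numbers are compared segment by segment as integers, not as decimals: minor version 49 > 6, so v3.49 > v3.6 (even though the decimal 3.49 < 3.6).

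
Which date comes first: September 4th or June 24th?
June 24th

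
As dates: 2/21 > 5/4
False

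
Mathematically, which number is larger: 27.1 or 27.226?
27.226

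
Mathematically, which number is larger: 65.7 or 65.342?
65.7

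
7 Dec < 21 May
False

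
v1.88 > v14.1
False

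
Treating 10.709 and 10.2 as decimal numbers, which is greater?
10.709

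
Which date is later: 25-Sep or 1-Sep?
25-Sep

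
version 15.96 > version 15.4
True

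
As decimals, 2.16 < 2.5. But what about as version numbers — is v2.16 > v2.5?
True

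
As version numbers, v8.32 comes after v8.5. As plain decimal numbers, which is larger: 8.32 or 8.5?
8.5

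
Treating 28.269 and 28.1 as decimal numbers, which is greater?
28.269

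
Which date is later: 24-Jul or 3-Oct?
3-Oct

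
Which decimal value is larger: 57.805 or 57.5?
57.805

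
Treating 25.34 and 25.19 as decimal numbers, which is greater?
25.34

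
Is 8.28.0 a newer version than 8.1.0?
Yes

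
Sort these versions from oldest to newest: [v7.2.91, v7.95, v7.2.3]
[v7.2.3, v7.2.91, v7.95]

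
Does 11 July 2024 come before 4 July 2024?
No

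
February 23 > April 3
False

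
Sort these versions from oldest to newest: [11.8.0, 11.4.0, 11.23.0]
[11.4.0, 11.8.0, 11.23.0]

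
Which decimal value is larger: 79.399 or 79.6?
79.6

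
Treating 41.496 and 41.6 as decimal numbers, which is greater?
41.6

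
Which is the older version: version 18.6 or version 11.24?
version 11.24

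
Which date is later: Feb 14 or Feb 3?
Feb 14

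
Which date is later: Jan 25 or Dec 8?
Dec 8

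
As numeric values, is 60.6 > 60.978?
False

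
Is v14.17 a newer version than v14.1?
Yes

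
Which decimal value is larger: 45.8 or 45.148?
45.8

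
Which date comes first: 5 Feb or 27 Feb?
5 Feb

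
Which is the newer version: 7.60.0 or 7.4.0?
7.60.0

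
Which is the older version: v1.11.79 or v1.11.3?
v1.11.3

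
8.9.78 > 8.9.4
True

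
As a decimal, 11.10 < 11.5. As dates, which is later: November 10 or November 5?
November 10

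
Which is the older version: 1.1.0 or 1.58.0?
1.1.0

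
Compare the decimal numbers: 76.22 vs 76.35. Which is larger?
76.35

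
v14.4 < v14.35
True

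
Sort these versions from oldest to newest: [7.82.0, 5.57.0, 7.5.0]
[5.57.0, 7.5.0, 7.82.0]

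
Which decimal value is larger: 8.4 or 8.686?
8.686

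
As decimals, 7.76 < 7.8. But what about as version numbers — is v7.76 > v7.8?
True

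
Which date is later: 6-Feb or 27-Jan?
6-Feb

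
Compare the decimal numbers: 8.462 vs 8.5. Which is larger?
8.5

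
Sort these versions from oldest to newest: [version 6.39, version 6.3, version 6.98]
[version 6.3, version 6.39, version 6.98]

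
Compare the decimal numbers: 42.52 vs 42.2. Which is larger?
42.52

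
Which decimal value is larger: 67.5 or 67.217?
67.5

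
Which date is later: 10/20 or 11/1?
11/1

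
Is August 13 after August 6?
Yes. Day 13 comes after day 6 in August — this is a date comparison, not a decimal one (the decimal 8.13 would be smaller than 8.6).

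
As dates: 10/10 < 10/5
False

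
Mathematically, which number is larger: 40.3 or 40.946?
40.946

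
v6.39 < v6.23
False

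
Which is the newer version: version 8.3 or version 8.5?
version 8.5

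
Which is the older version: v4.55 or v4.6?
v4.6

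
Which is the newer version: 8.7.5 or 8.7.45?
8.7.45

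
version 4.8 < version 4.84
True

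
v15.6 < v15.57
True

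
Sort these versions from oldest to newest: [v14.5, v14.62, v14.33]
[v14.5, v14.33, v14.62]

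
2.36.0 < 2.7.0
False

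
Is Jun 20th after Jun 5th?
Yes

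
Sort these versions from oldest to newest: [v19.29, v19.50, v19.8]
[v19.8, v19.29, v19.50]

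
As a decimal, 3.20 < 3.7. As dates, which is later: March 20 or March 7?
March 20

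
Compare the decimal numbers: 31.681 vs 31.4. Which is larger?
31.681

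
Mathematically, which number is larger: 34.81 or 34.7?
34.81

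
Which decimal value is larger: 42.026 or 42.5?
42.5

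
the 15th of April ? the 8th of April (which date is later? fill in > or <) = >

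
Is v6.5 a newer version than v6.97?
No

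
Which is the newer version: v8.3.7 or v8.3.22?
v8.3.22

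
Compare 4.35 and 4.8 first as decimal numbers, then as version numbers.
As decimals: 4.35 < 4.8. As versions: v4.35 > v4.8 (minor version 35 > 8).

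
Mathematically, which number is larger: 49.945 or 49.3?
49.945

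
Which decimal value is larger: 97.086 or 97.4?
97.4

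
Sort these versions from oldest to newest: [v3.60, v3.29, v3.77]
[v3.29, v3.60, v3.77]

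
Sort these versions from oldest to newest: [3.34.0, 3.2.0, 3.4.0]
[3.2.0, 3.4.0, 3.34.0]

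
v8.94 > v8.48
True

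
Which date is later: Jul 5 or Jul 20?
Jul 20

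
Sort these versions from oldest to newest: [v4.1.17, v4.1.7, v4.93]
[v4.1.7, v4.1.17, v4.93]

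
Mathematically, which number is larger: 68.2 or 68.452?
68.452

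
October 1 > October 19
False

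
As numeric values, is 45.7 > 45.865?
False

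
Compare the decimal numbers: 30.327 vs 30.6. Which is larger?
30.6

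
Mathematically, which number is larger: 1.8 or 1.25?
1.8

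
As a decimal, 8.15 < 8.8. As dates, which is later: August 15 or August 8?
August 15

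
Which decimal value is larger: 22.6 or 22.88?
22.88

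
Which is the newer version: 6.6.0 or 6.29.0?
6.29.0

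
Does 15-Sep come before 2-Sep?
No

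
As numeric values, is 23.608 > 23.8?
False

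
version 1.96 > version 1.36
True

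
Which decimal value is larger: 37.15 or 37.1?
37.15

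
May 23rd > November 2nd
False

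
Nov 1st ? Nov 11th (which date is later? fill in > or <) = <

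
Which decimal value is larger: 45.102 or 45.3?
45.3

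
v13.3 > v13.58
False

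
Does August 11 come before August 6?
No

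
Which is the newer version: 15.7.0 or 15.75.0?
15.75.0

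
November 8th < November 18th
True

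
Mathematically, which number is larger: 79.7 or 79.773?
79.773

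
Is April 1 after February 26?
Yes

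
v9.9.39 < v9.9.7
False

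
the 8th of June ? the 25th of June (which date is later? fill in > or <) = <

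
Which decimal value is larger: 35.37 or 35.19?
35.37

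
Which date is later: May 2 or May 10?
May 10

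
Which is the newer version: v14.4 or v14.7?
v14.7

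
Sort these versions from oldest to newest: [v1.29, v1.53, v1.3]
[v1.3, v1.29, v1.53]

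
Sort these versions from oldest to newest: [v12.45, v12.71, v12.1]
[v12.1, v12.45, v12.71]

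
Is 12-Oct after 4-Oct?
Yes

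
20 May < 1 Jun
True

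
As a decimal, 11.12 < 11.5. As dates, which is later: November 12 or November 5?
November 12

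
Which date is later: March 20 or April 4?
April 4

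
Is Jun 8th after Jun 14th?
No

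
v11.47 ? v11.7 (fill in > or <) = >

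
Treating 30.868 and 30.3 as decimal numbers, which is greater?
30.868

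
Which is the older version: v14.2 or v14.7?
v14.2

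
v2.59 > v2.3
True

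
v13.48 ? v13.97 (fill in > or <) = <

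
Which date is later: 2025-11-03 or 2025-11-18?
2025-11-18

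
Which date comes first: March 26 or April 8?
March 26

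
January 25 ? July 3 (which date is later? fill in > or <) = <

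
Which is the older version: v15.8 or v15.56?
v15.8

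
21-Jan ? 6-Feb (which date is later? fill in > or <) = <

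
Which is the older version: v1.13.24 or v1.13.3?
v1.13.3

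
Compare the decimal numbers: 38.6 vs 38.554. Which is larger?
38.6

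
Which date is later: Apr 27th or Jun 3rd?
Jun 3rd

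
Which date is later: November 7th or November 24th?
November 24th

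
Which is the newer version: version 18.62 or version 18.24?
version 18.62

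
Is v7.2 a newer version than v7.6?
No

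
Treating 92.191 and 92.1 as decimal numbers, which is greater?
92.191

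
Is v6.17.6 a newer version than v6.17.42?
No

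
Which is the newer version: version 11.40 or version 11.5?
version 11.40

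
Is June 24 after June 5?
Yes. Day 24 comes after day 5 in June — this is a date comparison, not a decimal one (the decimal 6.24 would be smaller than 6.5).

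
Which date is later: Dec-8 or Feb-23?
Dec-8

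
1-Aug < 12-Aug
True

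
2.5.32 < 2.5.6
False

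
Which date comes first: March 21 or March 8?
March 8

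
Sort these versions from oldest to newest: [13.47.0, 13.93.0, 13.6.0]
[13.6.0, 13.47.0, 13.93.0]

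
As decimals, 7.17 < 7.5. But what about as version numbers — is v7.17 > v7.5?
True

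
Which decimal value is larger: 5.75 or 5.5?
5.75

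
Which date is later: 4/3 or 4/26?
4/26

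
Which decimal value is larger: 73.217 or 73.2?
73.217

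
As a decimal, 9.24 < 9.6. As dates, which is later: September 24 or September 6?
September 24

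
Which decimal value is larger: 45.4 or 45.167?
45.4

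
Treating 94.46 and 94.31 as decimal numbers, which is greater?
94.46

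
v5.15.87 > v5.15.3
True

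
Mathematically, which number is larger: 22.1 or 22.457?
22.457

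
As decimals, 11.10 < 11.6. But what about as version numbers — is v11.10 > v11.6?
True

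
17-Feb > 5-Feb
True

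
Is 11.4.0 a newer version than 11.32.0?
No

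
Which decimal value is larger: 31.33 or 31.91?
31.91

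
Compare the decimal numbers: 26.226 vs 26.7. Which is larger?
26.7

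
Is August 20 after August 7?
Yes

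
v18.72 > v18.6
True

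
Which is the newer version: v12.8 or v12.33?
v12.33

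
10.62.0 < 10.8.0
False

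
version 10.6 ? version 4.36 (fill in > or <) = >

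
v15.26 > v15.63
False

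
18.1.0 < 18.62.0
True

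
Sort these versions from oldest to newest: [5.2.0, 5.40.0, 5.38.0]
[5.2.0, 5.38.0, 5.40.0]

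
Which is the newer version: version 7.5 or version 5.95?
version 7.5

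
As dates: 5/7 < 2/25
False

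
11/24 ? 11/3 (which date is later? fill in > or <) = >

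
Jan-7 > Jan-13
False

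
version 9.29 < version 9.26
False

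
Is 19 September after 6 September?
Yes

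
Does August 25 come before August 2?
No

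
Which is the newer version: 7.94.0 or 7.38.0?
7.94.0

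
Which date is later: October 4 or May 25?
October 4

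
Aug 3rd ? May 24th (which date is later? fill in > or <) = >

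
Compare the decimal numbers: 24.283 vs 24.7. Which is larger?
24.7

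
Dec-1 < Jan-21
False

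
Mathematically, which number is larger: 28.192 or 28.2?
28.2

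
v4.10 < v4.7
False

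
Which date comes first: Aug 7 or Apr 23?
Apr 23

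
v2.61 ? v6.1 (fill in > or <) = <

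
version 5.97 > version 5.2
True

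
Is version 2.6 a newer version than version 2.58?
No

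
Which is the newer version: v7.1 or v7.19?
v7.19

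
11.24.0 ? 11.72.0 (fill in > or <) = <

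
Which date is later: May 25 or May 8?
May 25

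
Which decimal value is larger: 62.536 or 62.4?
62.536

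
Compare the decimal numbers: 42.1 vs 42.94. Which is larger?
42.94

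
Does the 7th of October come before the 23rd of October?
Yes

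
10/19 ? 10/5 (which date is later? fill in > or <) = >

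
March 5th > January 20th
True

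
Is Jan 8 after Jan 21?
No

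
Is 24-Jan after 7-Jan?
Yes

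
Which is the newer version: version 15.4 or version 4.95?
version 15.4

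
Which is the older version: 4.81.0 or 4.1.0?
4.1.0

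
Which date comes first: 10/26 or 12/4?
10/26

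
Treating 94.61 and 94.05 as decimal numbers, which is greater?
94.61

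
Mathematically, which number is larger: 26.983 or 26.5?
26.983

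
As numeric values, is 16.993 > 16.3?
True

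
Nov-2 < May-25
False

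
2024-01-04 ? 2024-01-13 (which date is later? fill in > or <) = <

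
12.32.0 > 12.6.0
True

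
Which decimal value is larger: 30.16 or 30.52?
30.52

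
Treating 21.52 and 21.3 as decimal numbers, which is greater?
21.52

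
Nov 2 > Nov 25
False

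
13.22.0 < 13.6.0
False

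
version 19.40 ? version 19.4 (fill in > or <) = >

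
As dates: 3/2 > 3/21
False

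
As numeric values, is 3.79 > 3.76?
True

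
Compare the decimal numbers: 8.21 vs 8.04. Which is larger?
8.21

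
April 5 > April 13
False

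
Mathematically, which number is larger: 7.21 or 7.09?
7.21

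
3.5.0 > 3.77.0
False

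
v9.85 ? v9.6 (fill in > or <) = >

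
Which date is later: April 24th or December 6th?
December 6th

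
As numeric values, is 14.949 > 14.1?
True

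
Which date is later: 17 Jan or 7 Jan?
17 Jan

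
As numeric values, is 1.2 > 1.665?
False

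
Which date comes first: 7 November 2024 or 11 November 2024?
7 November 2024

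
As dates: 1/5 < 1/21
True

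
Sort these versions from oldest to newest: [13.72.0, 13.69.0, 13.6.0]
[13.6.0, 13.69.0, 13.72.0]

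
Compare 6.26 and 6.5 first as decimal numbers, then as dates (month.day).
As decimals: 6.26 < 6.5. As dates: 6/26 is later than 6/5 (day 26 > day 5).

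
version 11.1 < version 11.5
True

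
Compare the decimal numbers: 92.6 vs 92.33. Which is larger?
92.6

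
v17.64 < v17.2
False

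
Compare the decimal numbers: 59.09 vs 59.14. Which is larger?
59.14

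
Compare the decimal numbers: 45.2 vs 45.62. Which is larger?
45.62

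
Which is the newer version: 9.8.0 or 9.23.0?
9.23.0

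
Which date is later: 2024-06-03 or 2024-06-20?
2024-06-20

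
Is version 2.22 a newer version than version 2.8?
Yes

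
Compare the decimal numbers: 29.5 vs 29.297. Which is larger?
29.5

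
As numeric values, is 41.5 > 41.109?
True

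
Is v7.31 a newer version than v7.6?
Yes. Version numbers are compared segment by segment as integers, not as decimals: minor version 31 > 6, so v7.31 > v7.6 (even though the decimal 7.31 < 7.6).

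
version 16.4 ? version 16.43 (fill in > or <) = <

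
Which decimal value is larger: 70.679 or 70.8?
70.8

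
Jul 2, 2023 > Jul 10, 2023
False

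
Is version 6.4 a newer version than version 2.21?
Yes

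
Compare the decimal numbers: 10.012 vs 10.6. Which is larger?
10.6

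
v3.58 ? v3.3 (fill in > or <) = >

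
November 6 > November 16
False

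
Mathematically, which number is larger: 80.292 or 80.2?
80.292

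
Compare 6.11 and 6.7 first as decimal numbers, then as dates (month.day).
As decimals: 6.11 < 6.7. As dates: 6/11 is later than 6/7 (day 11 > day 7).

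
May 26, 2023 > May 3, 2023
True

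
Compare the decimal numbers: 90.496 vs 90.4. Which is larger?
90.496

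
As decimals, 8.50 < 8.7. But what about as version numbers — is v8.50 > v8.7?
True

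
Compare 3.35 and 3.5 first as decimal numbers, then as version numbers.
As decimals: 3.35 < 3.5. As versions: v3.35 > v3.5 (minor version 35 > 5).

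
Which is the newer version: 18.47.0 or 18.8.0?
18.47.0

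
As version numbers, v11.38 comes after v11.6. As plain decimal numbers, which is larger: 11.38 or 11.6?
11.6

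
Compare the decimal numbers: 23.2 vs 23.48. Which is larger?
23.48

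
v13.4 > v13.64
False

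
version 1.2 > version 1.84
False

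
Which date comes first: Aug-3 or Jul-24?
Jul-24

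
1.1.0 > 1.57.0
False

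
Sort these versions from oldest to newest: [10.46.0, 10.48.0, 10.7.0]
[10.7.0, 10.46.0, 10.48.0]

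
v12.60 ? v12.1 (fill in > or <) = >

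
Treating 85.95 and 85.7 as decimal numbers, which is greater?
85.95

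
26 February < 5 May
True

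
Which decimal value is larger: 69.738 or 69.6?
69.738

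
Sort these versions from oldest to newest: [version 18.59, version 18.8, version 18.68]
[version 18.8, version 18.59, version 18.68]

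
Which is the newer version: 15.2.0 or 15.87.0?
15.87.0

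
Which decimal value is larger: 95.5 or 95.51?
95.51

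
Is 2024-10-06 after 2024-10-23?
No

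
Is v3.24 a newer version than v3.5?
Yes. Version numbers are compared segment by segment as integers, not as decimals: minor version 24 > 5, so v3.24 > v3.5 (even though the decimal 3.24 < 3.5).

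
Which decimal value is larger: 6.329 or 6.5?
6.5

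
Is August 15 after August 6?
Yes. Day 15 comes after day 6 in August — this is a date comparison, not a decimal one (the decimal 8.15 would be smaller than 8.6).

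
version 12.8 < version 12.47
True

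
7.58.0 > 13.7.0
False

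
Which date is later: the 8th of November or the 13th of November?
the 13th of November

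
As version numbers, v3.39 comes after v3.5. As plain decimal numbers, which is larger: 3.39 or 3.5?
3.5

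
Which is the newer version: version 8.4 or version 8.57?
version 8.57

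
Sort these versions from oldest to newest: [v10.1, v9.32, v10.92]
[v9.32, v10.1, v10.92]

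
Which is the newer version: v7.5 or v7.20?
v7.20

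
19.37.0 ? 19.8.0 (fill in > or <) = >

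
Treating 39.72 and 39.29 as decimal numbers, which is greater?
39.72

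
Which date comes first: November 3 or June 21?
June 21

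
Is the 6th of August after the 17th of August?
No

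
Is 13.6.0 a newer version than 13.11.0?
No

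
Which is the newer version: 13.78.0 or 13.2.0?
13.78.0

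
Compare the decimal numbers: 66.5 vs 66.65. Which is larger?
66.65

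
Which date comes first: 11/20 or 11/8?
11/8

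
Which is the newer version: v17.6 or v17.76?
v17.76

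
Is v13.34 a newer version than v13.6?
Yes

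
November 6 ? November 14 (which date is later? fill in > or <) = <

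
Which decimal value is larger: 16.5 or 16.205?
16.5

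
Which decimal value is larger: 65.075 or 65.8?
65.8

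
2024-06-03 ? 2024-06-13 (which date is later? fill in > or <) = <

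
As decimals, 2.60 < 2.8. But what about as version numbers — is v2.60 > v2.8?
True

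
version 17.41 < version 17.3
False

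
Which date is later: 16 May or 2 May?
16 May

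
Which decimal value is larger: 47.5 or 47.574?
47.574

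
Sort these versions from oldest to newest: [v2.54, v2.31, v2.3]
[v2.3, v2.31, v2.54]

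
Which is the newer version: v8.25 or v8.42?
v8.42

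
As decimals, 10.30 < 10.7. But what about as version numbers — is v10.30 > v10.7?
True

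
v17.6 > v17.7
False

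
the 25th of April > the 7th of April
True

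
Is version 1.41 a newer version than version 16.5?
No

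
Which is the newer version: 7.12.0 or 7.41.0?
7.41.0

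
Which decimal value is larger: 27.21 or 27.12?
27.21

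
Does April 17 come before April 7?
No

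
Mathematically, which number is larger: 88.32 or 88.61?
88.61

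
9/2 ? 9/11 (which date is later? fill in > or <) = <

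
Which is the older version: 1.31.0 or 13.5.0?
1.31.0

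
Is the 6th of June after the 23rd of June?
No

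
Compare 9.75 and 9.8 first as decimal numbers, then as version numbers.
As decimals: 9.75 < 9.8. As versions: v9.75 > v9.8 (minor version 75 > 8).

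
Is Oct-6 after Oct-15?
No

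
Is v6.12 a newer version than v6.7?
Yes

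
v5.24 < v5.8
False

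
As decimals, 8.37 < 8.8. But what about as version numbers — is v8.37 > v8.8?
True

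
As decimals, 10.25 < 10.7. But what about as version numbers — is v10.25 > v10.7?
True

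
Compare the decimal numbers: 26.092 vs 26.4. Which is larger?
26.4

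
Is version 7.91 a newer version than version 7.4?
Yes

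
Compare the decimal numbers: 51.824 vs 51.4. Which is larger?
51.824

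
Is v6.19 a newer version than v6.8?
Yes. Version numbers are compared segment by segment as integers, not as decimals: minor version 19 > 8, so v6.19 > v6.8 (even though the decimal 6.19 < 6.8).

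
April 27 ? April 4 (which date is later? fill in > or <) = >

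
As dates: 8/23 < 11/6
True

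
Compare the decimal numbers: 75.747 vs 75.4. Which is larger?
75.747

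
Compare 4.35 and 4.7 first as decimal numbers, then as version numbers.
As decimals: 4.35 < 4.7. As versions: v4.35 > v4.7 (minor version 35 > 7).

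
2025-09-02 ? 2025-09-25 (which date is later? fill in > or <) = <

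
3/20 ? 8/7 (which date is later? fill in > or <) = <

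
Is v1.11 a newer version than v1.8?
Yes. Version numbers are compared segment by segment as integers, not as decimals: minor version 11 > 8, so v1.11 > v1.8 (even though the decimal 1.11 < 1.8).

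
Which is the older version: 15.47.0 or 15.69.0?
15.47.0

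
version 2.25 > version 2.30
False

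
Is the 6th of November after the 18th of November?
No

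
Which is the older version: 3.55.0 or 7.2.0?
3.55.0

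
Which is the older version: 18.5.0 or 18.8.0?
18.5.0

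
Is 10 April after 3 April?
Yes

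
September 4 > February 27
True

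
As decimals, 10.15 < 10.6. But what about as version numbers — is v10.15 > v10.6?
True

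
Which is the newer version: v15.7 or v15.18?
v15.18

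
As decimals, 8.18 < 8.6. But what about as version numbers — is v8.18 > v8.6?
True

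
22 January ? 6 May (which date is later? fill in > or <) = <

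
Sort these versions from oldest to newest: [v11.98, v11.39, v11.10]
[v11.10, v11.39, v11.98]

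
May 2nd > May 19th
False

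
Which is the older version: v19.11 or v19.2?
v19.2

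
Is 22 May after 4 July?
No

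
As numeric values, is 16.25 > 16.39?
False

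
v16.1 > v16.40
False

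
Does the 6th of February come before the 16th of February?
Yes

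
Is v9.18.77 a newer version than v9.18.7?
Yes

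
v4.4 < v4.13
True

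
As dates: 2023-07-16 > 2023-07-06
True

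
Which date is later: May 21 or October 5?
October 5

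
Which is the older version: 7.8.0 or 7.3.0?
7.3.0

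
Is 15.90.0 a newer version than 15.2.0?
Yes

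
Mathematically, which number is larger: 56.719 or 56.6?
56.719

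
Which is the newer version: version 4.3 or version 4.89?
version 4.89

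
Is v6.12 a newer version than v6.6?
Yes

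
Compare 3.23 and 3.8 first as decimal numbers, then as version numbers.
As decimals: 3.23 < 3.8. As versions: v3.23 > v3.8 (minor version 23 > 8).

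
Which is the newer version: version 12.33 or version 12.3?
version 12.33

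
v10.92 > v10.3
True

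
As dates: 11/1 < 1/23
False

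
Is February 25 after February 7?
Yes. Day 25 comes after day 7 in February — this is a date comparison, not a decimal one (the decimal 2.25 would be smaller than 2.7).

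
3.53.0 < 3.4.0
False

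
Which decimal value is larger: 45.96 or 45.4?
45.96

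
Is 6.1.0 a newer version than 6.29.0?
No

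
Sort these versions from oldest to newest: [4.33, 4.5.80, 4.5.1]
[4.5.1, 4.5.80, 4.33]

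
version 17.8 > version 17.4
True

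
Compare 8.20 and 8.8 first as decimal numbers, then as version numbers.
As decimals: 8.20 < 8.8. As versions: v8.20 > v8.8 (minor version 20 > 8).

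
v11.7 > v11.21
False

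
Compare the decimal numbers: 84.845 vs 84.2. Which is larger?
84.845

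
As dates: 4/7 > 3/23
True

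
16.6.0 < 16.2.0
False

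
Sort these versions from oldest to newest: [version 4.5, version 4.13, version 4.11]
[version 4.5, version 4.11, version 4.13]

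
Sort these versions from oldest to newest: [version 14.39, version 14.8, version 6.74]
[version 6.74, version 14.8, version 14.39]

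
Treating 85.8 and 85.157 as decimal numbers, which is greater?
85.8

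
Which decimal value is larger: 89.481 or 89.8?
89.8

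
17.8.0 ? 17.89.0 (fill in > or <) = <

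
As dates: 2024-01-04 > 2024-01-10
False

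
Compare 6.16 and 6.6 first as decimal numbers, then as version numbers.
As decimals: 6.16 < 6.6. As versions: v6.16 > v6.6 (minor version 16 > 6).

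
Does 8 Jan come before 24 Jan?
Yes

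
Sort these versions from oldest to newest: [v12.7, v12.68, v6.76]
[v6.76, v12.7, v12.68]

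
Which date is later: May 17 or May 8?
May 17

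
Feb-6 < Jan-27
False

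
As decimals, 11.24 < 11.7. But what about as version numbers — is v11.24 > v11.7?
True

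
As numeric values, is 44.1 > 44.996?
False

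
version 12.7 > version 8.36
True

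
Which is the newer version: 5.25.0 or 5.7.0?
5.25.0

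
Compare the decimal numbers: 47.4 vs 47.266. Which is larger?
47.4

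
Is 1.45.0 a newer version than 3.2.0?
No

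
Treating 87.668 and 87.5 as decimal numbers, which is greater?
87.668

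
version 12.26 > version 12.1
True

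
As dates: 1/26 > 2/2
False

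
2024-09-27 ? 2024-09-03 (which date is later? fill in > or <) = >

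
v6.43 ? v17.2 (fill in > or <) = <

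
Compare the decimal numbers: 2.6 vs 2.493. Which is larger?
2.6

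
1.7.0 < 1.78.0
True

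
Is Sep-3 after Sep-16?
No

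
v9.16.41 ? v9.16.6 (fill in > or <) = >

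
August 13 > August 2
True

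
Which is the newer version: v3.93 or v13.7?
v13.7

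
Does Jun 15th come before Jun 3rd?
No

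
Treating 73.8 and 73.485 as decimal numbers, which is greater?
73.8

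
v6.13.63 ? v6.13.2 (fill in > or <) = >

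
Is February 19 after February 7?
Yes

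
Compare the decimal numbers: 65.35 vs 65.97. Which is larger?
65.97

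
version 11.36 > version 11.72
False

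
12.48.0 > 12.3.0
True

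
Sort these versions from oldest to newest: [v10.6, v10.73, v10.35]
[v10.6, v10.35, v10.73]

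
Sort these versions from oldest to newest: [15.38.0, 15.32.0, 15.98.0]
[15.32.0, 15.38.0, 15.98.0]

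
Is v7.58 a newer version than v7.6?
Yes. Version numbers are compared segment by segment as integers, not as decimals: minor version 58 > 6, so v7.58 > v7.6 (even though the decimal 7.58 < 7.6).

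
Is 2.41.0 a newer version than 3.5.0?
No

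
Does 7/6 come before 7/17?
Yes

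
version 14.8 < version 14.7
False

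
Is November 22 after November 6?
Yes. Day 22 comes after day 6 in November — this is a date comparison, not a decimal one (the decimal 11.22 would be smaller than 11.6).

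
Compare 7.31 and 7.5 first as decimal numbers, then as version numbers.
As decimals: 7.31 < 7.5. As versions: v7.31 > v7.5 (minor version 31 > 5).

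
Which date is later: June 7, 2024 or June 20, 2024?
June 20, 2024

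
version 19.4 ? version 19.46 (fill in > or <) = <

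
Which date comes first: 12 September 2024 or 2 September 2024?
2 September 2024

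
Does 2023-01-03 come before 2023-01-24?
Yes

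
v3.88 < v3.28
False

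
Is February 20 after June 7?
No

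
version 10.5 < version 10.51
True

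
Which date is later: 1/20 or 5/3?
5/3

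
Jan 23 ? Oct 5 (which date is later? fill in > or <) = <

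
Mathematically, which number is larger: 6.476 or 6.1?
6.476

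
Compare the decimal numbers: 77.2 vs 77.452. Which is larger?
77.452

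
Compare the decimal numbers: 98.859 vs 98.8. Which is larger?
98.859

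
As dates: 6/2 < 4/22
False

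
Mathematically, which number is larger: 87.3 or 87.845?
87.845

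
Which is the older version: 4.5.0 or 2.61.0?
2.61.0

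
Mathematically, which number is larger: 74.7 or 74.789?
74.789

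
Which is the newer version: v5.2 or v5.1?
v5.2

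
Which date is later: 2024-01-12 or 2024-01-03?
2024-01-12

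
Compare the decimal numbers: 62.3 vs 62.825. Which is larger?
62.825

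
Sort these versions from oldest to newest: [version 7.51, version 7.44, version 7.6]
[version 7.6, version 7.44, version 7.51]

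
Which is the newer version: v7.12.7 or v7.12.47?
v7.12.47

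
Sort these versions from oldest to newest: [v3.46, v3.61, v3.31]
[v3.31, v3.46, v3.61]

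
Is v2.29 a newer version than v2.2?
Yes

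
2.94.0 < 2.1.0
False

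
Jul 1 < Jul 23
True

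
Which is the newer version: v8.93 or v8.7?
v8.93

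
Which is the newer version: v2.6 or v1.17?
v2.6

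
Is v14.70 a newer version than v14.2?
Yes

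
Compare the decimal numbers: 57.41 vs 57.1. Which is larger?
57.41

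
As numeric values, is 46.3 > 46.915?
False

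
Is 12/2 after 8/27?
Yes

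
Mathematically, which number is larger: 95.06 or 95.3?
95.3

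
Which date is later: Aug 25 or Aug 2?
Aug 25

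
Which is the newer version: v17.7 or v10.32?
v17.7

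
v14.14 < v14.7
False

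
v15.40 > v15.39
True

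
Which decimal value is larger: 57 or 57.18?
57.18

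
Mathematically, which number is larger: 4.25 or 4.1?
4.25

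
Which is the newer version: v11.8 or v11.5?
v11.8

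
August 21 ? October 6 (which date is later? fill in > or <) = <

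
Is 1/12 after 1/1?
Yes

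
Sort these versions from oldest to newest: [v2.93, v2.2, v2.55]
[v2.2, v2.55, v2.93]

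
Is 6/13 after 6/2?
Yes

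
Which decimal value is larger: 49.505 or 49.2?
49.505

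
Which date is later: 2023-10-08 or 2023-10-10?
2023-10-10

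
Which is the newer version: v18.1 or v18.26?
v18.26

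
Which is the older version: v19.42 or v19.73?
v19.42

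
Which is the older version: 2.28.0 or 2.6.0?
2.6.0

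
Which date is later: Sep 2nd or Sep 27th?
Sep 27th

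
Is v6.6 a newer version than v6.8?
No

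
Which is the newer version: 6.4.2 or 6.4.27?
6.4.27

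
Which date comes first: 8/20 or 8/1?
8/1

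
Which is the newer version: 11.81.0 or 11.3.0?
11.81.0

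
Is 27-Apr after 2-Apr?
Yes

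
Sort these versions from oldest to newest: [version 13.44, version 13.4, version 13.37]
[version 13.4, version 13.37, version 13.44]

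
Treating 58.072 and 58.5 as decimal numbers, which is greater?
58.5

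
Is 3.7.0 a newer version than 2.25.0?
Yes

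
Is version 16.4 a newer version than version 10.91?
Yes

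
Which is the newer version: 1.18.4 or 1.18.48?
1.18.48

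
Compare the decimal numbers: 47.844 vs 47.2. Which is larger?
47.844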